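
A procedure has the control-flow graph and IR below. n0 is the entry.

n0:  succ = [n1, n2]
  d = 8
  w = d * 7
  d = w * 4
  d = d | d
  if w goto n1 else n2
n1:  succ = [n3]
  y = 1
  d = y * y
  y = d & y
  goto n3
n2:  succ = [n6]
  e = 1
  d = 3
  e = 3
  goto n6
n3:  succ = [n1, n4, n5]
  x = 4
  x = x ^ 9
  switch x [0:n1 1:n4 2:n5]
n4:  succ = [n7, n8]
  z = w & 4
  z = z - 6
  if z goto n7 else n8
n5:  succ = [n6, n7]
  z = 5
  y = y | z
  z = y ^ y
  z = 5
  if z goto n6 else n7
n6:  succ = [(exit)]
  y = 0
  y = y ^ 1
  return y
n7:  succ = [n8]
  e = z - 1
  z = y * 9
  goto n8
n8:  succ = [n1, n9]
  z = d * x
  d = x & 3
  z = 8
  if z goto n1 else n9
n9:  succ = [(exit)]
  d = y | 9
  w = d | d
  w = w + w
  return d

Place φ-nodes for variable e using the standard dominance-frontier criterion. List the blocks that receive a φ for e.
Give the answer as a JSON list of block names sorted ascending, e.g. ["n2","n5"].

idom tree: n1←n0 n2←n0 n3←n1 n4←n3 n5←n3 n6←n0 n7←n3 n8←n3 n9←n8
Dom at joins:
  n1: preds {n0,n3,n8}: {n0} ∩ {n0,n1,n3} ∩ {n0,n1,n3,n8} = {n0}; idom=n0
  n6: preds {n2,n5}: {n0,n2} ∩ {n0,n1,n3,n5} = {n0}; idom=n0
  n7: preds {n4,n5}: {n0,n1,n3,n4} ∩ {n0,n1,n3,n5} = {n0,n1,n3}; idom=n3
  n8: preds {n4,n7}: {n0,n1,n3,n4} ∩ {n0,n1,n3,n7} = {n0,n1,n3}; idom=n3

DF derivation:
  n1←n0: walk · to n0
  n1←n3: walk n3→n1 to n0
  n1←n8: walk n8→n3→n1 to n0
  n6←n2: walk n2 to n0
  n6←n5: walk n5→n3→n1 to n0
  n7←n4: walk n4 to n3
  n7←n5: walk n5 to n3
  n8←n4: walk n4 to n3
  n8←n7: walk n7 to n3
  DF(n0)=∅
  DF(n1)={n1,n6}
  DF(n2)={n6}
  DF(n3)={n1,n6}
  DF(n4)={n7,n8}
  DF(n5)={n6,n7}
  DF(n6)=∅
  DF(n7)={n8}
  DF(n8)={n1}
  DF(n9)=∅

φ for e: defs {n2,n7}
  DF⁺ = {n1,n6,n8}

Answer: ["n1", "n6", "n8"]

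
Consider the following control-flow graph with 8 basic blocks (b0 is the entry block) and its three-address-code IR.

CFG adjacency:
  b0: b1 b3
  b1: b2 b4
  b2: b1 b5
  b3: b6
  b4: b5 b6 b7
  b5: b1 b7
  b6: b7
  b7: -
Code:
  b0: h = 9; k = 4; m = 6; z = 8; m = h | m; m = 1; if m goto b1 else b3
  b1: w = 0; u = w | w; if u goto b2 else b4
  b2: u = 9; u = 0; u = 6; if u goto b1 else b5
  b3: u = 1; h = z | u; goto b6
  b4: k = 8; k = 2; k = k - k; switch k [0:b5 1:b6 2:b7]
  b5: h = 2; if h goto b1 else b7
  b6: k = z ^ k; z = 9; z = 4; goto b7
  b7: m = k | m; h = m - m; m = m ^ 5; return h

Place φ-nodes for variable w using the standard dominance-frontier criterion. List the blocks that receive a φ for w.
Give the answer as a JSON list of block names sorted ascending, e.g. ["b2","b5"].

Answer: ["b1", "b6", "b7"]

Working:
idom tree: b1←b0 b2←b1 b3←b0 b4←b1 b5←b1 b6←b0 b7←b0
Dom at joins:
  b1: preds {b0,b2,b5}: {b0} ∩ {b0,b1,b2} ∩ {b0,b1,b5} = {b0}; idom=b0
  b5: preds {b2,b4}: {b0,b1,b2} ∩ {b0,b1,b4} = {b0,b1}; idom=b1
  b6: preds {b3,b4}: {b0,b3} ∩ {b0,b1,b4} = {b0}; idom=b0
  b7: preds {b4,b5,b6}: {b0,b1,b4} ∩ {b0,b1,b5} ∩ {b0,b6} = {b0}; idom=b0

DF walk-up:
  join b1 pred b0: · stop@b0
  join b1 pred b2: b2→b1 stop@b0
  join b1 pred b5: b5→b1 stop@b0
  join b5 pred b2: b2 stop@b1
  join b5 pred b4: b4 stop@b1
  join b6 pred b3: b3 stop@b0
  join b6 pred b4: b4→b1 stop@b0
  join b7 pred b4: b4→b1 stop@b0
  join b7 pred b5: b5→b1 stop@b0
  join b7 pred b6: b6 stop@b0
  b0 → ∅
  b1 → {b1,b6,b7}
  b2 → {b1,b5}
  b3 → {b6}
  b4 → {b5,b6,b7}
  b5 → {b1,b7}
  b6 → {b7}
  b7 → ∅

φ for w: defs {b1}
  DF⁺ = {b1,b6,b7}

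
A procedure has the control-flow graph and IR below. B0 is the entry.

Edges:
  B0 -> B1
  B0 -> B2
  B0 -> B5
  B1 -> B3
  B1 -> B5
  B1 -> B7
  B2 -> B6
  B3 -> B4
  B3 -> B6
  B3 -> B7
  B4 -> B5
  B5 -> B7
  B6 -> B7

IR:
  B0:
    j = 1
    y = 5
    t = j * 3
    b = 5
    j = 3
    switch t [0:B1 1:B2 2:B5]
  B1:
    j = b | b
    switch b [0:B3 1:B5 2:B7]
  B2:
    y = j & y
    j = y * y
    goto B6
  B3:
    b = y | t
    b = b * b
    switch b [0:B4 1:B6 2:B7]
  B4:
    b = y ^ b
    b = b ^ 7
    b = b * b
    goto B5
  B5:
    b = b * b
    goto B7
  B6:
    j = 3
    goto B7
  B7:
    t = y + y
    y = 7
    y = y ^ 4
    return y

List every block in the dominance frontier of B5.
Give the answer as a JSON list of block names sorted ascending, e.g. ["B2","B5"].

idom tree: B1←B0 B2←B0 B3←B1 B4←B3 B5←B0 B6←B0 B7←B0
Dom∩ at merges:
  B5: preds {B0,B1,B4}: {B0} ∩ {B0,B1} ∩ {B0,B1,B3,B4} = {B0}; idom=B0
  B6: preds {B2,B3}: {B0,B2} ∩ {B0,B1,B3} = {B0}; idom=B0
  B7: preds {B1,B3,B5,B6}: {B0,B1} ∩ {B0,B1,B3} ∩ {B0,B5} ∩ {B0,B6} = {B0}; idom=B0

DF derivation:
  join B5 pred B0: · stop@B0
  join B5 pred B1: B1 stop@B0
  join B5 pred B4: B4→B3→B1 stop@B0
  join B6 pred B2: B2 stop@B0
  join B6 pred B3: B3→B1 stop@B0
  join B7 pred B1: B1 stop@B0
  join B7 pred B3: B3→B1 stop@B0
  join B7 pred B5: B5 stop@B0
  join B7 pred B6: B6 stop@B0
  DF(B0)=∅
  DF(B1)={B5,B6,B7}
  DF(B2)={B6}
  DF(B3)={B5,B6,B7}
  DF(B4)={B5}
  DF(B5)={B7}
  DF(B6)={B7}
  DF(B7)=∅

DF(B5) = ["B7"]

Answer: ["B7"]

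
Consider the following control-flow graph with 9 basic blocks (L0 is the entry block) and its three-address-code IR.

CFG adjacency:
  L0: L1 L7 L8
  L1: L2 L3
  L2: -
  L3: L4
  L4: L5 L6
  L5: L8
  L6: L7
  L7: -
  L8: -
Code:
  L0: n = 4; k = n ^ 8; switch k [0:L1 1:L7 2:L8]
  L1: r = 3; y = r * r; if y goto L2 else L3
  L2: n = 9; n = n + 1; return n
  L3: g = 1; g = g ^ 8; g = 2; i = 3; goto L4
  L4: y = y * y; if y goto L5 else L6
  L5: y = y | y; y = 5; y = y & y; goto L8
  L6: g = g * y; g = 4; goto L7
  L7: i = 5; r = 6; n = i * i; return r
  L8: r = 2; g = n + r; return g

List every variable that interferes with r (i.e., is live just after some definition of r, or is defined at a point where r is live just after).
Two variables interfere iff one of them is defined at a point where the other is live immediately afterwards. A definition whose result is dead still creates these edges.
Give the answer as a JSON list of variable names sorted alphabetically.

def/use:
  L0 def {k,n} use ∅
  L1 def {r,y} use ∅
  L2 def {n} use ∅
  L3 def {g,i} use ∅
  L4 def {y} use {y}
  L5 def {y} use {y}
  L6 def {g} use {g,y}
  L7 def {i,n,r} use ∅
  L8 def {g,r} use {n}

Backward fixpoint:
  live L0: ∅→{n}
  live L1: {n}→{n,y}
  live L2: ∅→∅
  live L3: {n,y}→{g,n,y}
  live L4: {g,n,y}→{g,n,y}
  live L5: {n,y}→{n}
  live L6: {g,y}→∅
  live L7: ∅→∅
  live L8: {n}→∅

Interfere edges:
  g: {i,n,y}
  i: {g,n,r,y}
  k: {n}
  n: {g,i,k,r,y}
  r: {i,n}
  y: {g,i,n}

N(r) = ["i", "n"]

Answer: ["i", "n"]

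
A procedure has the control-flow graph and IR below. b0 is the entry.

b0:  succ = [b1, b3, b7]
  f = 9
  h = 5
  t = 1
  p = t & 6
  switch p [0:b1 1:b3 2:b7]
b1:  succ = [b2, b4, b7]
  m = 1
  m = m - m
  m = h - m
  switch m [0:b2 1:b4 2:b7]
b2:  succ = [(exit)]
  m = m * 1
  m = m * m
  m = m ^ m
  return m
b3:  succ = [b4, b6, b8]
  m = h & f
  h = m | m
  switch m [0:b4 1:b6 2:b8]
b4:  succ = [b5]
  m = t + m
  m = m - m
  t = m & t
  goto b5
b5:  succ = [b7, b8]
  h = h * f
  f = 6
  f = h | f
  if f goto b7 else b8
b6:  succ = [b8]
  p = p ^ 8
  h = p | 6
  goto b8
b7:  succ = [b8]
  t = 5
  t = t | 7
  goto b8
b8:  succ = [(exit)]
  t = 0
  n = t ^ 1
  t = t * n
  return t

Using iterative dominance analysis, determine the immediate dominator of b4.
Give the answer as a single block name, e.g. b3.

idom tree: b1←b0 b2←b1 b3←b0 b4←b0 b5←b4 b6←b3 b7←b0 b8←b0
Join-block Dom:
  b4: preds {b1,b3}: {b0,b1} ∩ {b0,b3} = {b0}; idom=b0
  b7: preds {b0,b1,b5}: {b0} ∩ {b0,b1} ∩ {b0,b4,b5} = {b0}; idom=b0
  b8: preds {b3,b5,b6,b7}: {b0,b3} ∩ {b0,b4,b5} ∩ {b0,b3,b6} ∩ {b0,b7} = {b0}; idom=b0

idom(b4) = b0

Answer: b0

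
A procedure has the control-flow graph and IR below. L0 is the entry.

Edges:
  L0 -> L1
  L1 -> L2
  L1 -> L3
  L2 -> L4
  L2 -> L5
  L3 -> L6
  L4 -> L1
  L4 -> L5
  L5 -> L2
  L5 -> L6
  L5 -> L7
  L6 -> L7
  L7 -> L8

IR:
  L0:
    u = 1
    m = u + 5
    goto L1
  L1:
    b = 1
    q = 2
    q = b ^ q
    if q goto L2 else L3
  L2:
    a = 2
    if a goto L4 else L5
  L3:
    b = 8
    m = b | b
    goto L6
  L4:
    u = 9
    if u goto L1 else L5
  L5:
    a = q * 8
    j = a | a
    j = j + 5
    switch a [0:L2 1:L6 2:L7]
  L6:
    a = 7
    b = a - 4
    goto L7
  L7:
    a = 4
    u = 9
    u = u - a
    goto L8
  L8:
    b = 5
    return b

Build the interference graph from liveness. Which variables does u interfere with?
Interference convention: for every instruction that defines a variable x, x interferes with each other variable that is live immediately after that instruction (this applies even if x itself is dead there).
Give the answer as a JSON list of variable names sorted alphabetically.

Block summaries:
  L0: {m,u} / ∅
  L1: {b,q} / ∅
  L2: {a} / ∅
  L3: {b,m} / ∅
  L4: {u} / ∅
  L5: {a,j} / {q}
  L6: {a,b} / ∅
  L7: {a,u} / ∅
  L8: {b} / ∅

Backward fixpoint:
  L0 li=∅ lo=∅
  L1 li=∅ lo={q}
  L2 li={q} lo={q}
  L3 li=∅ lo=∅
  L4 li={q} lo={q}
  L5 li={q} lo={q}
  L6 li=∅ lo=∅
  L7 li=∅ lo=∅
  L8 li=∅ lo=∅

Conflict graph:
  a — {j,q,u}
  b — {q}
  j — {a,q}
  m — ∅
  q — {a,b,j,u}
  u — {a,q}

N(u) = ["a", "q"]

Answer: ["a", "q"]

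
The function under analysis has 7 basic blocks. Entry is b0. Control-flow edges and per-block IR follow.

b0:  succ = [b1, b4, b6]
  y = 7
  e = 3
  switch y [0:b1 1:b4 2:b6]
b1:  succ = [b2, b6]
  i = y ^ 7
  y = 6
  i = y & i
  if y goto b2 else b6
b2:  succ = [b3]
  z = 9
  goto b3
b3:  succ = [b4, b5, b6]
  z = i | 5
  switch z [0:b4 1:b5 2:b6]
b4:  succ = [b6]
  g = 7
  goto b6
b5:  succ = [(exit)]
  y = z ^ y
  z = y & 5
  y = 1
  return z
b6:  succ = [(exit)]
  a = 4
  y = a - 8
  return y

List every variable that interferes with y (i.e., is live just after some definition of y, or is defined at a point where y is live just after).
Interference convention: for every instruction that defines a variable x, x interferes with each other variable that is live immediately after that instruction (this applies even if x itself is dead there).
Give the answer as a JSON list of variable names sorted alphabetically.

Per-block:
  b0 def {e,y} use ∅
  b1 def {i,y} use {y}
  b2 def {z} use ∅
  b3 def {z} use {i}
  b4 def {g} use ∅
  b5 def {y,z} use {y,z}
  b6 def {a,y} use ∅

Live sets:
  live b0: ∅→{y}
  live b1: {y}→{i,y}
  live b2: {i,y}→{i,y}
  live b3: {i,y}→{y,z}
  live b4: ∅→∅
  live b5: {y,z}→∅
  live b6: ∅→∅

Conflict graph:
  a↔∅
  e↔{y}
  g↔∅
  i↔{y,z}
  y↔{e,i,z}
  z↔{i,y}

N(y) = ["e", "i", "z"]

Answer: ["e", "i", "z"]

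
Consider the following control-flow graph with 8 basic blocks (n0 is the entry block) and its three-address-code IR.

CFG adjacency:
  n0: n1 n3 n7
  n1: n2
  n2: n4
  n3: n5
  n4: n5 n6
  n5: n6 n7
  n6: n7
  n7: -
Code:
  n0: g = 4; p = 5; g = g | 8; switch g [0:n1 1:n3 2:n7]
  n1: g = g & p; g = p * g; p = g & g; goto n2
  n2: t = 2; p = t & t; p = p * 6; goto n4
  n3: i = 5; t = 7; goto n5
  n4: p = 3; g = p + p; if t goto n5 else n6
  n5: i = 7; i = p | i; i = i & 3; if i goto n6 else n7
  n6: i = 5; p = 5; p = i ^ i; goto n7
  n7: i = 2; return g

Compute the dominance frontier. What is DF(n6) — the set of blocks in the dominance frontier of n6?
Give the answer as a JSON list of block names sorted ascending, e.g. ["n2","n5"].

idom tree: n1←n0 n2←n1 n3←n0 n4←n2 n5←n0 n6←n0 n7←n0
Dom∩ at merges:
  n5: preds {n3,n4}: {n0,n3} ∩ {n0,n1,n2,n4} = {n0}; idom=n0
  n6: preds {n4,n5}: {n0,n1,n2,n4} ∩ {n0,n5} = {n0}; idom=n0
  n7: preds {n0,n5,n6}: {n0} ∩ {n0,n5} ∩ {n0,n6} = {n0}; idom=n0

Frontier:
  join n5 pred n3: n3 stop@n0
  join n5 pred n4: n4→n2→n1 stop@n0
  join n6 pred n4: n4→n2→n1 stop@n0
  join n6 pred n5: n5 stop@n0
  join n7 pred n0: · stop@n0
  join n7 pred n5: n5 stop@n0
  join n7 pred n6: n6 stop@n0
  n0: DF=∅
  n1: DF={n5,n6}
  n2: DF={n5,n6}
  n3: DF={n5}
  n4: DF={n5,n6}
  n5: DF={n6,n7}
  n6: DF={n7}
  n7: DF=∅

DF(n6) = ["n7"]

Answer: ["n7"]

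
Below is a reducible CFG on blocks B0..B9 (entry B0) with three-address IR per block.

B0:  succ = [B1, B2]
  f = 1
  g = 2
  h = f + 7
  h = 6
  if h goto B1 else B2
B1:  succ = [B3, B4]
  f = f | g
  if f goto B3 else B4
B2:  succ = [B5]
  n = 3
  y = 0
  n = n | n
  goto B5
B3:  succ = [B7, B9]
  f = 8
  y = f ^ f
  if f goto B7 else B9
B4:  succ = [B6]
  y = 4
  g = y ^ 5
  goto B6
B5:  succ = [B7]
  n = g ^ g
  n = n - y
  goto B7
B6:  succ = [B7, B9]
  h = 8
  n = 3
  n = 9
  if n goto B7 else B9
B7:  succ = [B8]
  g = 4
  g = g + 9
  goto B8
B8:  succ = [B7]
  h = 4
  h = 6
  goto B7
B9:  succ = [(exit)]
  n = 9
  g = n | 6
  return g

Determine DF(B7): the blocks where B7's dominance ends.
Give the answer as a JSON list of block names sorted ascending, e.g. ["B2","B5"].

idom tree: B1←B0 B2←B0 B3←B1 B4←B1 B5←B2 B6←B4 B7←B0 B8←B7 B9←B1
Dom at joins:
  B7: preds {B3,B5,B6,B8}: {B0,B1,B3} ∩ {B0,B2,B5} ∩ {B0,B1,B4,B6} ∩ {B0,B7,B8} = {B0}; idom=B0
  B9: preds {B3,B6}: {B0,B1,B3} ∩ {B0,B1,B4,B6} = {B0,B1}; idom=B1

DF derivation:
  B7←B3: walk B3→B1 to B0
  B7←B5: walk B5→B2 to B0
  B7←B6: walk B6→B4→B1 to B0
  B7←B8: walk B8→B7 to B0
  B9←B3: walk B3 to B1
  B9←B6: walk B6→B4 to B1
  B0: DF=∅
  B1: DF={B7}
  B2: DF={B7}
  B3: DF={B7,B9}
  B4: DF={B7,B9}
  B5: DF={B7}
  B6: DF={B7,B9}
  B7: DF={B7}
  B8: DF={B7}
  B9: DF=∅

DF(B7) = ["B7"]

Answer: ["B7"]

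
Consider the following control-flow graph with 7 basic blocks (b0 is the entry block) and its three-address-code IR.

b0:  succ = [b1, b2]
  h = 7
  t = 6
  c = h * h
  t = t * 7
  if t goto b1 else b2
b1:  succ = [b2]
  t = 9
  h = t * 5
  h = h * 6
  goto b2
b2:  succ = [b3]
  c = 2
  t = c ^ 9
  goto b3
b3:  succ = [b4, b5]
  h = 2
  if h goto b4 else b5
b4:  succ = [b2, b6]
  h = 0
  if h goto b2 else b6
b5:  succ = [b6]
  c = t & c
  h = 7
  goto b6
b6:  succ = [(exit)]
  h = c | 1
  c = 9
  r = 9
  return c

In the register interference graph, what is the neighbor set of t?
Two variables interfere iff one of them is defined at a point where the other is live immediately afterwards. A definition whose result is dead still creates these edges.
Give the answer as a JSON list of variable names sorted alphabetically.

Answer: ["c", "h"]

Analysis:
Block summaries:
  b0: {c,h,t} / ∅
  b1: {h,t} / ∅
  b2: {c,t} / ∅
  b3: {h} / ∅
  b4: {h} / ∅
  b5: {c,h} / {c,t}
  b6: {c,h,r} / {c}

Live sets:
  b0: in=∅ out=∅
  b1: in=∅ out=∅
  b2: in=∅ out={c,t}
  b3: in={c,t} out={c,t}
  b4: in={c} out={c}
  b5: in={c,t} out={c}
  b6: in={c} out=∅

Conflict graph:
  c↔{h,r,t}
  h↔{c,t}
  r↔{c}
  t↔{c,h}

N(t) = ["c", "h"]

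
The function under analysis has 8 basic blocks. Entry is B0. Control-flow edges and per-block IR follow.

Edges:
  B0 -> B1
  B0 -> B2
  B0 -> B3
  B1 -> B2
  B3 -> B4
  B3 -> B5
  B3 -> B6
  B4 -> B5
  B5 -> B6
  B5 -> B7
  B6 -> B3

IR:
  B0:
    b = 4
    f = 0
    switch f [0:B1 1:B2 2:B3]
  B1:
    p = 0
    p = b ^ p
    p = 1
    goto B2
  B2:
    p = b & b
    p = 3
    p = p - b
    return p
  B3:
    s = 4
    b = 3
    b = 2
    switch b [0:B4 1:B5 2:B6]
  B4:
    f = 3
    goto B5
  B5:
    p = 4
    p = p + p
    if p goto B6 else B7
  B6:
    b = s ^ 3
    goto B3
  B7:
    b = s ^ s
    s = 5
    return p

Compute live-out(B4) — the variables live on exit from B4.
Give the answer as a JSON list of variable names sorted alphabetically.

Block summaries:
  B0: def={b,f} ue=∅
  B1: def={p} ue={b}
  B2: def={p} ue={b}
  B3: def={b,s} ue=∅
  B4: def={f} ue=∅
  B5: def={p} ue=∅
  B6: def={b} ue={s}
  B7: def={b,s} ue={p,s}

Live sets:
  B0 li=∅ lo={b}
  B1 li={b} lo={b}
  B2 li={b} lo=∅
  B3 li=∅ lo={s}
  B4 li={s} lo={s}
  B5 li={s} lo={p,s}
  B6 li={s} lo=∅
  B7 li={p,s} lo=∅

live-out(B4) = ["s"]

Answer: ["s"]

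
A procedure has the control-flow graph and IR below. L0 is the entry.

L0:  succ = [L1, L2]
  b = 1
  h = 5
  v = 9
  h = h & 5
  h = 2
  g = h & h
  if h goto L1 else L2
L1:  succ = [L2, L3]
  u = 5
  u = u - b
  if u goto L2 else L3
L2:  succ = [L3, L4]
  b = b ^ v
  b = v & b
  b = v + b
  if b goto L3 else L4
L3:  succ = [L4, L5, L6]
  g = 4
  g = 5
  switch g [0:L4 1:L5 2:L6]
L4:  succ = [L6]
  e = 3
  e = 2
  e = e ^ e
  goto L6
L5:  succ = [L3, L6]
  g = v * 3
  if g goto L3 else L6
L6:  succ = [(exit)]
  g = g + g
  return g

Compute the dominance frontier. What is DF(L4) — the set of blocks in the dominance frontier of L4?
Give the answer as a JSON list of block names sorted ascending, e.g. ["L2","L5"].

Answer: ["L6"]

Derivation:
idom tree: L1←L0 L2←L0 L3←L0 L4←L0 L5←L3 L6←L0
Dom at joins:
  L2: preds {L0,L1}: {L0} ∩ {L0,L1} = {L0}; idom=L0
  L3: preds {L1,L2,L5}: {L0,L1} ∩ {L0,L2} ∩ {L0,L3,L5} = {L0}; idom=L0
  L4: preds {L2,L3}: {L0,L2} ∩ {L0,L3} = {L0}; idom=L0
  L6: preds {L3,L4,L5}: {L0,L3} ∩ {L0,L4} ∩ {L0,L3,L5} = {L0}; idom=L0

DF derivation:
  L2←L0: walk · to L0
  L2←L1: walk L1 to L0
  L3←L1: walk L1 to L0
  L3←L2: walk L2 to L0
  L3←L5: walk L5→L3 to L0
  L4←L2: walk L2 to L0
  L4←L3: walk L3 to L0
  L6←L3: walk L3 to L0
  L6←L4: walk L4 to L0
  L6←L5: walk L5→L3 to L0
  L0: DF=∅
  L1: DF={L2,L3}
  L2: DF={L3,L4}
  L3: DF={L3,L4,L6}
  L4: DF={L6}
  L5: DF={L3,L6}
  L6: DF=∅

DF(L4) = ["L6"]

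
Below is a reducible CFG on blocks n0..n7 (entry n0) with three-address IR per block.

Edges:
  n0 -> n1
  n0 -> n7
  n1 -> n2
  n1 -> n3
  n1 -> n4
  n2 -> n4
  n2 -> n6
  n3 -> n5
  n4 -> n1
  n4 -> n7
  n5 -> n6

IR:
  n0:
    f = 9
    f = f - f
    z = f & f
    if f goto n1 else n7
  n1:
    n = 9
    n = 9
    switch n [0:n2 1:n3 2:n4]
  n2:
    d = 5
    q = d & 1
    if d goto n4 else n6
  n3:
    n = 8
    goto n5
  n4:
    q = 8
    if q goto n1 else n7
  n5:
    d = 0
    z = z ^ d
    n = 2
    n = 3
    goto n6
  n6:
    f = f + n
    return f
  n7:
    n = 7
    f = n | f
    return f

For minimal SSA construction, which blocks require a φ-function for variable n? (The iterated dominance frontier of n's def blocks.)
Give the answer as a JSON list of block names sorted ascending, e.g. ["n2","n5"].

Answer: ["n1", "n6", "n7"]

Derivation:
idom tree: n1←n0 n2←n1 n3←n1 n4←n1 n5←n3 n6←n1 n7←n0
Join-block Dom:
  n1: preds {n0,n4}: {n0} ∩ {n0,n1,n4} = {n0}; idom=n0
  n4: preds {n1,n2}: {n0,n1} ∩ {n0,n1,n2} = {n0,n1}; idom=n1
  n6: preds {n2,n5}: {n0,n1,n2} ∩ {n0,n1,n3,n5} = {n0,n1}; idom=n1
  n7: preds {n0,n4}: {n0} ∩ {n0,n1,n4} = {n0}; idom=n0

DF derivation:
  join n1 pred n0: · stop@n0
  join n1 pred n4: n4→n1 stop@n0
  join n4 pred n1: · stop@n1
  join n4 pred n2: n2 stop@n1
  join n6 pred n2: n2 stop@n1
  join n6 pred n5: n5→n3 stop@n1
  join n7 pred n0: · stop@n0
  join n7 pred n4: n4→n1 stop@n0
  n0: DF=∅
  n1: DF={n1,n7}
  n2: DF={n4,n6}
  n3: DF={n6}
  n4: DF={n1,n7}
  n5: DF={n6}
  n6: DF=∅
  n7: DF=∅

φ for n: defs {n1,n3,n5,n7}
  DF⁺ = {n1,n6,n7}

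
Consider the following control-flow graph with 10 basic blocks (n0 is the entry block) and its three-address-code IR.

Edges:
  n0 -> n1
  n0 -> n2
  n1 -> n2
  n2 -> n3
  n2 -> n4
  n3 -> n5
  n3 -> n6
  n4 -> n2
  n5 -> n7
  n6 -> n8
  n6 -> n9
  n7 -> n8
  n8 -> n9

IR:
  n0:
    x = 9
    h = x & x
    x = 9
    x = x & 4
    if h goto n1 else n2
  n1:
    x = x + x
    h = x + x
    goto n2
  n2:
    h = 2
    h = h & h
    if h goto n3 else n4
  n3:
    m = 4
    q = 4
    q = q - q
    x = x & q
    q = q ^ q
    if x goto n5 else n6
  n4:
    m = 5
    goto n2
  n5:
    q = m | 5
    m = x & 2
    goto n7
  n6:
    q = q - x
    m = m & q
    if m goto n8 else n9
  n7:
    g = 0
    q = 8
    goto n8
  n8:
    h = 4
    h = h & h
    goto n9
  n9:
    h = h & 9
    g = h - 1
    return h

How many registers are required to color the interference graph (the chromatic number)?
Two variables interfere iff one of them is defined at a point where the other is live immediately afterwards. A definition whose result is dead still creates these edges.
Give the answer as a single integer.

Answer: 4

Working:
def/use:
  n0: {h,x} / ∅
  n1: {h,x} / {x}
  n2: {h} / ∅
  n3: {m,q,x} / {x}
  n4: {m} / ∅
  n5: {m,q} / {m,x}
  n6: {m,q} / {m,q,x}
  n7: {g,q} / ∅
  n8: {h} / ∅
  n9: {g,h} / {h}

Liveness:
  n0: in=∅ out={x}
  n1: in={x} out={x}
  n2: in={x} out={h,x}
  n3: in={h,x} out={h,m,q,x}
  n4: in={x} out={x}
  n5: in={m,x} out=∅
  n6: in={h,m,q,x} out={h}
  n7: in=∅ out=∅
  n8: in=∅ out={h}
  n9: in={h} out=∅

Interference:
  g — {h}
  h — {g,m,q,x}
  m — {h,q,x}
  q — {h,m,x}
  x — {h,m,q}

Chromatic number:
  {h,m,q,x} pairwise interfere (4-clique) ⇒ χ ≥ 4
  assign g→c1 h→c0 m→c1 q→c2 x→c3 — no edge inside a register ⇒ χ ≤ 4
  χ = 4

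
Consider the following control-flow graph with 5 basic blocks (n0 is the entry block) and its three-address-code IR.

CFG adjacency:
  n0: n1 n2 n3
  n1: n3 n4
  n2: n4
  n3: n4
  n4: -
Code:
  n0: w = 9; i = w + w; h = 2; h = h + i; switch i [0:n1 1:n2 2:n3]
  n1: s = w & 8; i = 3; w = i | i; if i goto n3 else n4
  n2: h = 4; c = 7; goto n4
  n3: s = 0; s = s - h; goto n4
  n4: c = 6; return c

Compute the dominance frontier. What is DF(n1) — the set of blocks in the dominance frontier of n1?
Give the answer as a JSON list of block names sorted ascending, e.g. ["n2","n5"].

idom tree: n1←n0 n2←n0 n3←n0 n4←n0
Dom at joins:
  n3: preds {n0,n1}: {n0} ∩ {n0,n1} = {n0}; idom=n0
  n4: preds {n1,n2,n3}: {n0,n1} ∩ {n0,n2} ∩ {n0,n3} = {n0}; idom=n0

DF walk-up:
  join n3 pred n0: · stop@n0
  join n3 pred n1: n1 stop@n0
  join n4 pred n1: n1 stop@n0
  join n4 pred n2: n2 stop@n0
  join n4 pred n3: n3 stop@n0
  DF(n0)=∅
  DF(n1)={n3,n4}
  DF(n2)={n4}
  DF(n3)={n4}
  DF(n4)=∅

DF(n1) = ["n3", "n4"]

Answer: ["n3", "n4"]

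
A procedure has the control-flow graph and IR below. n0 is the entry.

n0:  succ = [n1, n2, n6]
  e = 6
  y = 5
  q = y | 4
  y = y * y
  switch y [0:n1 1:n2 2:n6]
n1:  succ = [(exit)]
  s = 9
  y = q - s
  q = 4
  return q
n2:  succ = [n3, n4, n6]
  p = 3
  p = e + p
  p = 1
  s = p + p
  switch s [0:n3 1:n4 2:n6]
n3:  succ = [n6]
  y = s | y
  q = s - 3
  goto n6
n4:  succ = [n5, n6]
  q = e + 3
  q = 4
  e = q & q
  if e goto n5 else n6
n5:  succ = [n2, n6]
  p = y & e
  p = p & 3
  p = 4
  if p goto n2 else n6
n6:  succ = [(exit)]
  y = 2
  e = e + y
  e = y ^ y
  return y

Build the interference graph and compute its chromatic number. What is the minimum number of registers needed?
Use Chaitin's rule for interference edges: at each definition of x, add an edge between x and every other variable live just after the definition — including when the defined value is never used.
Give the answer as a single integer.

Answer: 4

Analysis:
Block summaries:
  n0: {e,q,y} / ∅
  n1: {q,s,y} / {q}
  n2: {p,s} / {e}
  n3: {q,y} / {s,y}
  n4: {e,q} / {e}
  n5: {p} / {e,y}
  n6: {e,y} / {e}

Live sets:
  live n0: ∅→{e,q,y}
  live n1: {q}→∅
  live n2: {e,y}→{e,s,y}
  live n3: {e,s,y}→{e}
  live n4: {e,y}→{e,y}
  live n5: {e,y}→{e,y}
  live n6: {e}→∅

Conflict graph:
  e↔{p,q,s,y}
  p↔{e,y}
  q↔{e,s,y}
  s↔{e,q,y}
  y↔{e,p,q,s}

Colouring:
  lower bound: {e,q,s,y} mutually conflict ⇒ χ ≥ 4
  4-colouring: R0={e}  R1={y}  R2={p,q}  R3={s}
  χ = 4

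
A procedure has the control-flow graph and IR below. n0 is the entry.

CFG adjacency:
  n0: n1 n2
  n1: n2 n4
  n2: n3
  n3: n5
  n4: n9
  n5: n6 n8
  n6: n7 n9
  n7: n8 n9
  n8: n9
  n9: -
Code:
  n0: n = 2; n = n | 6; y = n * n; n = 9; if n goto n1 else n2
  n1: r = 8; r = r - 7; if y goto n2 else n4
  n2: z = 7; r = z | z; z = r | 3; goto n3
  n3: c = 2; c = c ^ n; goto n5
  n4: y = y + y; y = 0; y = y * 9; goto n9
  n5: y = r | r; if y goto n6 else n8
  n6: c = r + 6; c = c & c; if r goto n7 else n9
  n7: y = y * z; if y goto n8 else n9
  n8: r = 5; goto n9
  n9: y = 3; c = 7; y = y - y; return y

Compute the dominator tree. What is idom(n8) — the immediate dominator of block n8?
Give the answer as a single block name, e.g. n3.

Answer: n5

Derivation:
idom tree: n1←n0 n2←n0 n3←n2 n4←n1 n5←n3 n6←n5 n7←n6 n8←n5 n9←n0
Dom at joins:
  n2: preds {n0,n1}: {n0} ∩ {n0,n1} = {n0}; idom=n0
  n8: preds {n5,n7}: {n0,n2,n3,n5} ∩ {n0,n2,n3,n5,n6,n7} = {n0,n2,n3,n5}; idom=n5
  n9: preds {n4,n6,n7,n8}: {n0,n1,n4} ∩ {n0,n2,n3,n5,n6} ∩ {n0,n2,n3,n5,n6,n7} ∩ {n0,n2,n3,n5,n8} = {n0}; idom=n0

idom(n8) = n5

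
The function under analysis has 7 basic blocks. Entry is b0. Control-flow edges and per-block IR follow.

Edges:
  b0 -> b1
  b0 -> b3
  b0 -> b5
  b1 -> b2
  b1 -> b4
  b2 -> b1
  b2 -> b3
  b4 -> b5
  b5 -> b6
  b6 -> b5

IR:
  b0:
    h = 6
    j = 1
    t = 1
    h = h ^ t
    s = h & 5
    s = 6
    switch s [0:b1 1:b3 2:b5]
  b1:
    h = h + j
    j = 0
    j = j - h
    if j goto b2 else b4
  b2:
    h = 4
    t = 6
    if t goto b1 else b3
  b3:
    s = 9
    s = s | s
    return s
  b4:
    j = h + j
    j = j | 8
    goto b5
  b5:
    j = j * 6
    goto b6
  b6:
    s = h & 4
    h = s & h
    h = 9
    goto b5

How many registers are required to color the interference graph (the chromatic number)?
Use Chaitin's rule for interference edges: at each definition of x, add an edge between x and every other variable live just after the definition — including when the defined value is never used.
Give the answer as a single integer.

Block summaries:
  b0: def={h,j,s,t} ue=∅
  b1: def={h,j} ue={h,j}
  b2: def={h,t} ue=∅
  b3: def={s} ue=∅
  b4: def={j} ue={h,j}
  b5: def={j} ue={j}
  b6: def={h,s} ue={h}

Live sets:
  live b0: ∅→{h,j}
  live b1: {h,j}→{h,j}
  live b2: {j}→{h,j}
  live b3: ∅→∅
  live b4: {h,j}→{h,j}
  live b5: {h,j}→{h,j}
  live b6: {h,j}→{h,j}

Conflict graph:
  h: {j,s,t}
  j: {h,s,t}
  s: {h,j}
  t: {h,j}

Registers:
  lower bound: {h,j,s} mutually conflict ⇒ χ ≥ 3
  assign h→c0 j→c1 s→c2 t→c2 — no edge inside a register ⇒ χ ≤ 3
  χ = 3

Answer: 3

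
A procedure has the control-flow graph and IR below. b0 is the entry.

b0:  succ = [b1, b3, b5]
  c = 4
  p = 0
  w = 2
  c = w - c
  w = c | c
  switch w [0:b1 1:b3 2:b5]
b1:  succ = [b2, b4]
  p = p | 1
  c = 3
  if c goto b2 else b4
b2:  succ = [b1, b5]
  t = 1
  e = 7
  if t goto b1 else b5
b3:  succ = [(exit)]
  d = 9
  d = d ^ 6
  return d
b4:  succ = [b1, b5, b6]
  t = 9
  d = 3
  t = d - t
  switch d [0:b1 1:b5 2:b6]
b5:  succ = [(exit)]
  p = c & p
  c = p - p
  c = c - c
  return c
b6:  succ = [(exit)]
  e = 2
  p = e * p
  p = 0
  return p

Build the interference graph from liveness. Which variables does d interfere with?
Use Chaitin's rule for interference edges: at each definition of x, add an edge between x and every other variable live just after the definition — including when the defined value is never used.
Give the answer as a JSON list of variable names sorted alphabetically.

Block summaries:
  b0 def {c,p,w} use ∅
  b1 def {c,p} use {p}
  b2 def {e,t} use ∅
  b3 def {d} use ∅
  b4 def {d,t} use ∅
  b5 def {c,p} use {c,p}
  b6 def {e,p} use {p}

Backward fixpoint:
  live b0: ∅→{c,p}
  live b1: {p}→{c,p}
  live b2: {c,p}→{c,p}
  live b3: ∅→∅
  live b4: {c,p}→{c,p}
  live b5: {c,p}→∅
  live b6: {p}→∅

Interfere edges:
  c↔{d,e,p,t,w}
  d↔{c,p,t}
  e↔{c,p,t}
  p↔{c,d,e,t,w}
  t↔{c,d,e,p}
  w↔{c,p}

N(d) = ["c", "p", "t"]

Answer: ["c", "p", "t"]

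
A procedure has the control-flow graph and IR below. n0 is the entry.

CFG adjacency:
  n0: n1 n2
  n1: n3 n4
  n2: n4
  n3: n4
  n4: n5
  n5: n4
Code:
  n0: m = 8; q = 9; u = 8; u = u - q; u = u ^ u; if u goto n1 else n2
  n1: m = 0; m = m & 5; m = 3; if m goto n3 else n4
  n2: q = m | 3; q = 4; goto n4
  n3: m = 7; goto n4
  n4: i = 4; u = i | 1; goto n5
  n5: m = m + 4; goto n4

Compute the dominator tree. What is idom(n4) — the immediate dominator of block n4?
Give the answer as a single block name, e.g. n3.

idom tree: n1←n0 n2←n0 n3←n1 n4←n0 n5←n4
Join-block Dom:
  n4: preds {n1,n2,n3,n5}: {n0,n1} ∩ {n0,n2} ∩ {n0,n1,n3} ∩ {n0,n4,n5} = {n0}; idom=n0

idom(n4) = n0

Answer: n0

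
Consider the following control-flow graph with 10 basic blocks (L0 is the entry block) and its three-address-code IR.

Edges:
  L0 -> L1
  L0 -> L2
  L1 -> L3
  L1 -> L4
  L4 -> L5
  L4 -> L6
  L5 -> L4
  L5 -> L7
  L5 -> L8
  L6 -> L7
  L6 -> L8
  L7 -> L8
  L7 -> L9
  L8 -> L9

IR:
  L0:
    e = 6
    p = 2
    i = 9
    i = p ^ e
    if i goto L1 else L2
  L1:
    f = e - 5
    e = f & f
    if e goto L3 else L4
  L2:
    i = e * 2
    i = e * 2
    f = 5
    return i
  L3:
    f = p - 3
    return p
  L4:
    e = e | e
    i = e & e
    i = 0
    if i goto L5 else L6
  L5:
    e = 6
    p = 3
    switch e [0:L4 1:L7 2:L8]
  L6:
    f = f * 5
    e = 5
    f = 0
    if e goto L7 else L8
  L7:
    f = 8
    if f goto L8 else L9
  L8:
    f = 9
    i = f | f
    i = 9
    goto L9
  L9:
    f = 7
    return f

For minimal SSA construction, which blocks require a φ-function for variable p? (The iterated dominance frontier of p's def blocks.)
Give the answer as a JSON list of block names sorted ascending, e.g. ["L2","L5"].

Answer: ["L4", "L7", "L8", "L9"]

Analysis:
idom tree: L1←L0 L2←L0 L3←L1 L4←L1 L5←L4 L6←L4 L7←L4 L8←L4 L9←L4
Dom∩ at merges:
  L4: preds {L1,L5}: {L0,L1} ∩ {L0,L1,L4,L5} = {L0,L1}; idom=L1
  L7: preds {L5,L6}: {L0,L1,L4,L5} ∩ {L0,L1,L4,L6} = {L0,L1,L4}; idom=L4
  L8: preds {L5,L6,L7}: {L0,L1,L4,L5} ∩ {L0,L1,L4,L6} ∩ {L0,L1,L4,L7} = {L0,L1,L4}; idom=L4
  L9: preds {L7,L8}: {L0,L1,L4,L7} ∩ {L0,L1,L4,L8} = {L0,L1,L4}; idom=L4

Frontier:
  L4←L1: walk · to L1
  L4←L5: walk L5→L4 to L1
  L7←L5: walk L5 to L4
  L7←L6: walk L6 to L4
  L8←L5: walk L5 to L4
  L8←L6: walk L6 to L4
  L8←L7: walk L7 to L4
  L9←L7: walk L7 to L4
  L9←L8: walk L8 to L4
  L0: DF=∅
  L1: DF=∅
  L2: DF=∅
  L3: DF=∅
  L4: DF={L4}
  L5: DF={L4,L7,L8}
  L6: DF={L7,L8}
  L7: DF={L8,L9}
  L8: DF={L9}
  L9: DF=∅

φ for p: defs {L0,L5}
  DF⁺ = {L4,L7,L8,L9}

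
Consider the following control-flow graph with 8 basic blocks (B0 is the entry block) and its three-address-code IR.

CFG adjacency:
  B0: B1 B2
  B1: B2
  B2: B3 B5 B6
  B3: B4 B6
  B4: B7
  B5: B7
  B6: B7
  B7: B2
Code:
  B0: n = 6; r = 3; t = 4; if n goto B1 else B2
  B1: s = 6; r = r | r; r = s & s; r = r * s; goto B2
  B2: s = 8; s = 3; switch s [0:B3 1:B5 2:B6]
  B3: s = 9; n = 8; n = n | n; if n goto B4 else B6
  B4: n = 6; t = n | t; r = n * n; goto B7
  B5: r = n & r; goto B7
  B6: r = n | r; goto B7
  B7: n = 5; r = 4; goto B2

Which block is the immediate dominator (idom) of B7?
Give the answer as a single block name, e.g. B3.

idom tree: B1←B0 B2←B0 B3←B2 B4←B3 B5←B2 B6←B2 B7←B2
Join-block Dom:
  B2: preds {B0,B1,B7}: {B0} ∩ {B0,B1} ∩ {B0,B2,B7} = {B0}; idom=B0
  B6: preds {B2,B3}: {B0,B2} ∩ {B0,B2,B3} = {B0,B2}; idom=B2
  B7: preds {B4,B5,B6}: {B0,B2,B3,B4} ∩ {B0,B2,B5} ∩ {B0,B2,B6} = {B0,B2}; idom=B2

idom(B7) = B2

Answer: B2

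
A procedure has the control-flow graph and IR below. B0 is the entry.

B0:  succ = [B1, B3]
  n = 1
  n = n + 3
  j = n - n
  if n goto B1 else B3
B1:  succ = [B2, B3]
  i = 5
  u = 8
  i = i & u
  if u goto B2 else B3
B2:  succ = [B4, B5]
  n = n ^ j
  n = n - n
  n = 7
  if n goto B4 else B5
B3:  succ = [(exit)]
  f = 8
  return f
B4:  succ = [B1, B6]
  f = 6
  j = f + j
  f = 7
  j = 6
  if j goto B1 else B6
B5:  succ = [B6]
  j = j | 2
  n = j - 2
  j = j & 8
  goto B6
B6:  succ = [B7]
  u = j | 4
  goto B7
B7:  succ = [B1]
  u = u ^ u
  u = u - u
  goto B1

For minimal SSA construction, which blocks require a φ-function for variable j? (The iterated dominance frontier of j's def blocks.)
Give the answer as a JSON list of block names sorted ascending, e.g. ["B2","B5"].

Answer: ["B1", "B3", "B6"]

Derivation:
idom tree: B1←B0 B2←B1 B3←B0 B4←B2 B5←B2 B6←B2 B7←B6
Dom∩ at merges:
  B1: preds {B0,B4,B7}: {B0} ∩ {B0,B1,B2,B4} ∩ {B0,B1,B2,B6,B7} = {B0}; idom=B0
  B3: preds {B0,B1}: {B0} ∩ {B0,B1} = {B0}; idom=B0
  B6: preds {B4,B5}: {B0,B1,B2,B4} ∩ {B0,B1,B2,B5} = {B0,B1,B2}; idom=B2

DF walk-up:
  join B1 pred B0: · stop@B0
  join B1 pred B4: B4→B2→B1 stop@B0
  join B1 pred B7: B7→B6→B2→B1 stop@B0
  join B3 pred B0: · stop@B0
  join B3 pred B1: B1 stop@B0
  join B6 pred B4: B4 stop@B2
  join B6 pred B5: B5 stop@B2
  B0: DF=∅
  B1: DF={B1,B3}
  B2: DF={B1}
  B3: DF=∅
  B4: DF={B1,B6}
  B5: DF={B6}
  B6: DF={B1}
  B7: DF={B1}

φ for j: defs {B0,B4,B5}
  DF⁺ = {B1,B3,B6}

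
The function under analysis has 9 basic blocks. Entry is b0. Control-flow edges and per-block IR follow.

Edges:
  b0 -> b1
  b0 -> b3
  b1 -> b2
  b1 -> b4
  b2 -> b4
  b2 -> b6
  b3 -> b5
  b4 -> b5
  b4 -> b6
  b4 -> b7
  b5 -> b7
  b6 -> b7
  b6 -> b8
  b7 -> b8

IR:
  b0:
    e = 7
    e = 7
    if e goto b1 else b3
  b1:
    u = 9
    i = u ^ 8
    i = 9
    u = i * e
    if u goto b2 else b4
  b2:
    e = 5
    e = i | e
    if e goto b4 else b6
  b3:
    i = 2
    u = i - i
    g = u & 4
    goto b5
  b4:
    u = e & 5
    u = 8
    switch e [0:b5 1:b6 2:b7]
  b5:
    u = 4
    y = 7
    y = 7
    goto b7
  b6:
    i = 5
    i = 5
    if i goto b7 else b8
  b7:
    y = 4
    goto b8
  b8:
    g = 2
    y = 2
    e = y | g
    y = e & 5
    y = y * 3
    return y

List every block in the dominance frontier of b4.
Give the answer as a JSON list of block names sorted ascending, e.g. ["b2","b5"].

Answer: ["b5", "b6", "b7"]

Analysis:
idom tree: b1←b0 b2←b1 b3←b0 b4←b1 b5←b0 b6←b1 b7←b0 b8←b0
Dom at joins:
  b4: preds {b1,b2}: {b0,b1} ∩ {b0,b1,b2} = {b0,b1}; idom=b1
  b5: preds {b3,b4}: {b0,b3} ∩ {b0,b1,b4} = {b0}; idom=b0
  b6: preds {b2,b4}: {b0,b1,b2} ∩ {b0,b1,b4} = {b0,b1}; idom=b1
  b7: preds {b4,b5,b6}: {b0,b1,b4} ∩ {b0,b5} ∩ {b0,b1,b6} = {b0}; idom=b0
  b8: preds {b6,b7}: {b0,b1,b6} ∩ {b0,b7} = {b0}; idom=b0

DF derivation:
  b4←b1: walk · to b1
  b4←b2: walk b2 to b1
  b5←b3: walk b3 to b0
  b5←b4: walk b4→b1 to b0
  b6←b2: walk b2 to b1
  b6←b4: walk b4 to b1
  b7←b4: walk b4→b1 to b0
  b7←b5: walk b5 to b0
  b7←b6: walk b6→b1 to b0
  b8←b6: walk b6→b1 to b0
  b8←b7: walk b7 to b0
  DF(b0)=∅
  DF(b1)={b5,b7,b8}
  DF(b2)={b4,b6}
  DF(b3)={b5}
  DF(b4)={b5,b6,b7}
  DF(b5)={b7}
  DF(b6)={b7,b8}
  DF(b7)={b8}
  DF(b8)=∅

DF(b4) = ["b5", "b6", "b7"]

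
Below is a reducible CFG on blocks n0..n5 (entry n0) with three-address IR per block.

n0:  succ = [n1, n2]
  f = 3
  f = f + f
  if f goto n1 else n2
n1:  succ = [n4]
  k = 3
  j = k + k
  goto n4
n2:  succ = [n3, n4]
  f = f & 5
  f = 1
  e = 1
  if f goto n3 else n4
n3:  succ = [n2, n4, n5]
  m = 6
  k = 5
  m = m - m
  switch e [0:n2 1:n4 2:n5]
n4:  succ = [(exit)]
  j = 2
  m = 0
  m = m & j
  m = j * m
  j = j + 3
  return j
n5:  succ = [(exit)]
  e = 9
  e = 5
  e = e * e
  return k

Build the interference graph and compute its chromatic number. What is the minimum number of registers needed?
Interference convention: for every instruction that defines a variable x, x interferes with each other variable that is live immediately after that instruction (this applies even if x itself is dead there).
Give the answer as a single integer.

def/use:
  n0: def={f} ue=∅
  n1: def={j,k} ue=∅
  n2: def={e,f} ue={f}
  n3: def={k,m} ue={e}
  n4: def={j,m} ue=∅
  n5: def={e} ue={k}

Liveness:
  live n0: ∅→{f}
  live n1: ∅→∅
  live n2: {f}→{e,f}
  live n3: {e,f}→{f,k}
  live n4: ∅→∅
  live n5: {k}→∅

Interfere edges:
  e — {f,k,m}
  f — {e,k,m}
  j — {m}
  k — {e,f,m}
  m — {e,f,j,k}

Colouring:
  {e,f,k,m} pairwise interfere (4-clique) ⇒ χ ≥ 4
  assign e→R1 f→R2 j→R1 k→R3 m→R0 — no edge inside a register ⇒ χ ≤ 4
  χ = 4

Answer: 4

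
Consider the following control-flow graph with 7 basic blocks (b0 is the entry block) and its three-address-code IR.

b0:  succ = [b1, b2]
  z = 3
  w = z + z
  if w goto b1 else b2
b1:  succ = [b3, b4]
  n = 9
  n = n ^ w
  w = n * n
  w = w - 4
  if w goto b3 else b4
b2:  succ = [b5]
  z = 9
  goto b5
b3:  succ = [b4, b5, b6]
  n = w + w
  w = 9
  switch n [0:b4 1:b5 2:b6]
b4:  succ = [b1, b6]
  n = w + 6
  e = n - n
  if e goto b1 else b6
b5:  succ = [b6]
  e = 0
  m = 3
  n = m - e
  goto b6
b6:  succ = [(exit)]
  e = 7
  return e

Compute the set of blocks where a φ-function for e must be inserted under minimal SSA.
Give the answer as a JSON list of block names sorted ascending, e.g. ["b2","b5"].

idom tree: b1←b0 b2←b0 b3←b1 b4←b1 b5←b0 b6←b0
Dom at joins:
  b1: preds {b0,b4}: {b0} ∩ {b0,b1,b4} = {b0}; idom=b0
  b4: preds {b1,b3}: {b0,b1} ∩ {b0,b1,b3} = {b0,b1}; idom=b1
  b5: preds {b2,b3}: {b0,b2} ∩ {b0,b1,b3} = {b0}; idom=b0
  b6: preds {b3,b4,b5}: {b0,b1,b3} ∩ {b0,b1,b4} ∩ {b0,b5} = {b0}; idom=b0

DF walk-up:
  b1←b0: walk · to b0
  b1←b4: walk b4→b1 to b0
  b4←b1: walk · to b1
  b4←b3: walk b3 to b1
  b5←b2: walk b2 to b0
  b5←b3: walk b3→b1 to b0
  b6←b3: walk b3→b1 to b0
  b6←b4: walk b4→b1 to b0
  b6←b5: walk b5 to b0
  b0 → ∅
  b1 → {b1,b5,b6}
  b2 → {b5}
  b3 → {b4,b5,b6}
  b4 → {b1,b6}
  b5 → {b6}
  b6 → ∅

φ for e: defs {b4,b5,b6}
  DF⁺ = {b1,b5,b6}

Answer: ["b1", "b5", "b6"]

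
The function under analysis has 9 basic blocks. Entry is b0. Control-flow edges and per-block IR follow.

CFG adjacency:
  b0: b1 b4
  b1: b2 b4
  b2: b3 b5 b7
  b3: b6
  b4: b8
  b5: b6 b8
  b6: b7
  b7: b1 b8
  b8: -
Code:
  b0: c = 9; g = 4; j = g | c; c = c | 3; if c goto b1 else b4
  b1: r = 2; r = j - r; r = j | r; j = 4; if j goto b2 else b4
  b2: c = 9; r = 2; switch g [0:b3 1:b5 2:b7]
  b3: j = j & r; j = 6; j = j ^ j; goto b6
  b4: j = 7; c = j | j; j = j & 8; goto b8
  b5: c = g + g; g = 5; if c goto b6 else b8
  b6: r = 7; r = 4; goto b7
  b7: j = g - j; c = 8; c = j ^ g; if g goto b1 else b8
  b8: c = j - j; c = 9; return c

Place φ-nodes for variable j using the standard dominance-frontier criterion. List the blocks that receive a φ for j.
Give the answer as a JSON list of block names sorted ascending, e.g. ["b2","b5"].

Answer: ["b1", "b4", "b6", "b7", "b8"]

Working:
idom tree: b1←b0 b2←b1 b3←b2 b4←b0 b5←b2 b6←b2 b7←b2 b8←b0
Dom at joins:
  b1: preds {b0,b7}: {b0} ∩ {b0,b1,b2,b7} = {b0}; idom=b0
  b4: preds {b0,b1}: {b0} ∩ {b0,b1} = {b0}; idom=b0
  b6: preds {b3,b5}: {b0,b1,b2,b3} ∩ {b0,b1,b2,b5} = {b0,b1,b2}; idom=b2
  b7: preds {b2,b6}: {b0,b1,b2} ∩ {b0,b1,b2,b6} = {b0,b1,b2}; idom=b2
  b8: preds {b4,b5,b7}: {b0,b4} ∩ {b0,b1,b2,b5} ∩ {b0,b1,b2,b7} = {b0}; idom=b0

DF walk-up:
  b1←b0: walk · to b0
  b1←b7: walk b7→b2→b1 to b0
  b4←b0: walk · to b0
  b4←b1: walk b1 to b0
  b6←b3: walk b3 to b2
  b6←b5: walk b5 to b2
  b7←b2: walk · to b2
  b7←b6: walk b6 to b2
  b8←b4: walk b4 to b0
  b8←b5: walk b5→b2→b1 to b0
  b8←b7: walk b7→b2→b1 to b0
  b0 → ∅
  b1 → {b1,b4,b8}
  b2 → {b1,b8}
  b3 → {b6}
  b4 → {b8}
  b5 → {b6,b8}
  b6 → {b7}
  b7 → {b1,b8}
  b8 → ∅

φ for j: defs {b0,b1,b3,b4,b7}
  DF⁺ = {b1,b4,b6,b7,b8}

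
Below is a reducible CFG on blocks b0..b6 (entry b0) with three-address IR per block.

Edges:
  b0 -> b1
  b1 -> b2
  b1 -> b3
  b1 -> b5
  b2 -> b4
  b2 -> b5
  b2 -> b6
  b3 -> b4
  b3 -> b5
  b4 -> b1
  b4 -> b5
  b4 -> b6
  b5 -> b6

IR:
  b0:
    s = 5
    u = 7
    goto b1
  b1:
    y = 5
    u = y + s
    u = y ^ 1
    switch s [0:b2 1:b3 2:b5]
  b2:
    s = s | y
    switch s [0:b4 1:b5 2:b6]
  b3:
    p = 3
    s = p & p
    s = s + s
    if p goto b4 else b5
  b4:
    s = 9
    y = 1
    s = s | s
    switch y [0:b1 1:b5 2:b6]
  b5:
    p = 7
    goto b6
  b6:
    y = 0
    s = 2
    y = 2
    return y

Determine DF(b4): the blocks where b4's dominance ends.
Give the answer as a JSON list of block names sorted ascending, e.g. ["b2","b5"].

Answer: ["b1", "b5", "b6"]

Derivation:
idom tree: b1←b0 b2←b1 b3←b1 b4←b1 b5←b1 b6←b1
Dom at joins:
  b1: preds {b0,b4}: {b0} ∩ {b0,b1,b4} = {b0}; idom=b0
  b4: preds {b2,b3}: {b0,b1,b2} ∩ {b0,b1,b3} = {b0,b1}; idom=b1
  b5: preds {b1,b2,b3,b4}: {b0,b1} ∩ {b0,b1,b2} ∩ {b0,b1,b3} ∩ {b0,b1,b4} = {b0,b1}; idom=b1
  b6: preds {b2,b4,b5}: {b0,b1,b2} ∩ {b0,b1,b4} ∩ {b0,b1,b5} = {b0,b1}; idom=b1

Frontier:
  b1←b0: walk · to b0
  b1←b4: walk b4→b1 to b0
  b4←b2: walk b2 to b1
  b4←b3: walk b3 to b1
  b5←b1: walk · to b1
  b5←b2: walk b2 to b1
  b5←b3: walk b3 to b1
  b5←b4: walk b4 to b1
  b6←b2: walk b2 to b1
  b6←b4: walk b4 to b1
  b6←b5: walk b5 to b1
  b0: DF=∅
  b1: DF={b1}
  b2: DF={b4,b5,b6}
  b3: DF={b4,b5}
  b4: DF={b1,b5,b6}
  b5: DF={b6}
  b6: DF=∅

DF(b4) = ["b1", "b5", "b6"]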